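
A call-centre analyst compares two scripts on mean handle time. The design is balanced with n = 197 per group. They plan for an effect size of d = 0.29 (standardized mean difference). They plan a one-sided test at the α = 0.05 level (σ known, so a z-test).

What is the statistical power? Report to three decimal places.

Noncentrality parameter: δ = d·√(n/2) = 0.29 × √(197/2) = 2.8782
One-sided α = 0.05 → critical value z_{0.05} = 1.645.
Power = Φ(δ − 1.645) = Φ(1.233) = 0.8913.

Power ≈ 0.891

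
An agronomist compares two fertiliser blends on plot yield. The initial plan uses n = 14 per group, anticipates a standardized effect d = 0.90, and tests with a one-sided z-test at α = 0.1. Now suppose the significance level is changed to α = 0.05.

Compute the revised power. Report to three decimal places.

δ = d·√(n/2) = 0.90 × √(14/2) = 2.3812 (unchanged). New critical value: z_{0.05} = 1.645.
Revised power = P(Z > 1.645 − δ) = Φ(0.736) = 0.7692.

Power ≈ 0.769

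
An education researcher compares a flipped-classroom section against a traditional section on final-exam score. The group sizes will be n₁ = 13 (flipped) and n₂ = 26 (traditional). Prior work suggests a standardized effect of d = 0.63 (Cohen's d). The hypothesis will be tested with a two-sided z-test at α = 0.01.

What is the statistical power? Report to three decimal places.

Power ≈ 0.235

Noncentrality parameter: δ = d / √(1/n₁ + 1/n₂) = 0.63 / √(1/13 + 1/26) = 1.8547
Two-sided α = 0.01 → critical value z_{0.005} = 2.576.
Power = Φ(δ − 2.576) + Φ(−δ − 2.576) = Φ(-0.721) + Φ(-4.430) = 0.2354 + 0.0000 = 0.2354.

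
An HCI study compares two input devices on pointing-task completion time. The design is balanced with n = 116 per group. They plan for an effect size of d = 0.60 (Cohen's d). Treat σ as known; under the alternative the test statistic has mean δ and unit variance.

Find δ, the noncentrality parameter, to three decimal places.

δ ≈ 4.569

δ = d·√(n/2) = 0.60 × √(116/2) = 4.5695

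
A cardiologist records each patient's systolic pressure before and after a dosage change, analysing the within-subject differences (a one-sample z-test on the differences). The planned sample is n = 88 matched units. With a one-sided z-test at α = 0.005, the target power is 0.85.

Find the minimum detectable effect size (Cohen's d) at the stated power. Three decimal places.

Required noncentrality: δ = z_{0.005} + z_{0.15} = 2.576 + 1.036 = 3.612.
δ = d·√n ⇒ d = δ/√n = 3.612/√88 = 0.3851.

d ≈ 0.385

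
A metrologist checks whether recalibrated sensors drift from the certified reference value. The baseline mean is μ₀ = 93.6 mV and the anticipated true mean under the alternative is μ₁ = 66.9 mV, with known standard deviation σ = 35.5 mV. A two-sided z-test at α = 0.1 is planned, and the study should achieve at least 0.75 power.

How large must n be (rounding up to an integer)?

n = 10

Standardized effect: d = |μ₁ − μ₀| / σ = |66.9 − 93.6| / 35.5 = 0.7521
For power 0.75 need Φ(δ − z_{0.05}) = 0.75, so δ = z_{0.05} + z_{0.25} = 1.645 + 0.674 = 2.319.
(The Φ(−δ − z_{α/2}) term is vanishingly small for δ > 0 and is dropped in the standard sample-size formula.)
δ = d·√n ⇒ n = (δ/d)² = (2.319 / 0.7521)² = 9.51.
Round up to the next whole unit.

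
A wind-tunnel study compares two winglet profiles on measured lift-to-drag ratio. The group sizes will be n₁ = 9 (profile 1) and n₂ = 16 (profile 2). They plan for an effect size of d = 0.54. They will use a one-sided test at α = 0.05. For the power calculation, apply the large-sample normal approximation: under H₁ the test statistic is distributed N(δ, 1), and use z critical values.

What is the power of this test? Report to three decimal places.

Power ≈ 0.364

Noncentrality parameter: δ = d / √(1/n₁ + 1/n₂) = 0.54 / √(1/9 + 1/16) = 1.2960
Critical value for a one-sided test at α = 0.05: z_α = 1.645.
Power = P(Z > 1.645 − δ) = Φ(-0.349) = 0.3636.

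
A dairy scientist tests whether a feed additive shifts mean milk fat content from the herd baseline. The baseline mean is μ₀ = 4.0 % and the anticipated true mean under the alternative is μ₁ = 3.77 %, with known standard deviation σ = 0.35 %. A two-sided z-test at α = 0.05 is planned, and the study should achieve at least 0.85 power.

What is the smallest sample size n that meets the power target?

n = 21

Standardized effect: d = |μ₁ − μ₀| / σ = |3.77 − 4.0| / 0.35 = 0.6571
For power 0.85 need Φ(δ − z_{0.025}) = 0.85, so δ = z_{0.025} + z_{0.15} = 1.960 + 1.036 = 2.996.
(Ignoring the negligible lower-tail rejection probability gives the usual closed-form inversion.)
δ = d·√n ⇒ n = (δ/d)² = (2.996 / 0.6571)² = 20.79.
Round up to the next whole unit.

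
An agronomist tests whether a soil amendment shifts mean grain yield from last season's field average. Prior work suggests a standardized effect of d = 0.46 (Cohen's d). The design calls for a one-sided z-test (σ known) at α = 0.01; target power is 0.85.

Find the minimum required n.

For power 0.85 need Φ(δ − z_{0.01}) = 0.85, so δ = z_{0.01} + z_{0.15} = 2.326 + 1.036 = 3.363.
δ = d·√n ⇒ n = (δ/d)² = (3.363 / 0.46)² = 53.44.
Round up to the next whole unit.

n = 54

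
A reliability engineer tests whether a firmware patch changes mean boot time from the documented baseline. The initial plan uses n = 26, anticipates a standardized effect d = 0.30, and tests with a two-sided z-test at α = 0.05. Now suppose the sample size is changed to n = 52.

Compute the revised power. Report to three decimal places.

Power ≈ 0.581

With n = 52: δ = d·√n = 0.30 × √52 = 2.1633. Critical value z_{0.025} = 1.960.
Revised power = Φ(δ − 1.960) + Φ(−δ − 1.960) = Φ(0.203) + Φ(-4.123) = 0.5806 + 0.0000 = 0.5806.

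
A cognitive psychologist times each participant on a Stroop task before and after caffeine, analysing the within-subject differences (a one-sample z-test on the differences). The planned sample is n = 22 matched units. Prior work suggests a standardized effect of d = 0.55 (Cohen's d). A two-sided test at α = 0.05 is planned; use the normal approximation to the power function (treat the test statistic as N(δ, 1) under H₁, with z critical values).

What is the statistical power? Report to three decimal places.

Noncentrality parameter: δ = d·√n = 0.55 × √22 = 2.5797
Two-sided α = 0.05 → critical value z_{0.025} = 1.960.
Power = Φ(δ − 1.960) + Φ(−δ − 1.960) = Φ(0.620) + Φ(-4.540) = 0.7323 + 0.0000 = 0.7323.

Power ≈ 0.732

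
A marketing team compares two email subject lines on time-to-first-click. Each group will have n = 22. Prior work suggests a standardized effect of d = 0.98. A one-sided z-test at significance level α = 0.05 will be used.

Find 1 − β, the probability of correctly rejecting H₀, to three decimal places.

Power ≈ 0.946

Noncentrality parameter: δ = d·√(n/2) = 0.98 × √(22/2) = 3.2503
One-sided α = 0.05 → critical value z_{0.05} = 1.645.
Power = P(Z > 1.645 − δ) = Φ(1.605) = 0.9458.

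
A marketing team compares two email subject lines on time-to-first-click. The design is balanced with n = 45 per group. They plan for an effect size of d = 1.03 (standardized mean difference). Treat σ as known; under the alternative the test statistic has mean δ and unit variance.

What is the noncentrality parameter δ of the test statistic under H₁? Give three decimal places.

δ ≈ 4.886

The noncentrality parameter scales effect size by the design's sample-size factor: δ = d·√(n/2) = 1.03 × √(45/2) = 4.8857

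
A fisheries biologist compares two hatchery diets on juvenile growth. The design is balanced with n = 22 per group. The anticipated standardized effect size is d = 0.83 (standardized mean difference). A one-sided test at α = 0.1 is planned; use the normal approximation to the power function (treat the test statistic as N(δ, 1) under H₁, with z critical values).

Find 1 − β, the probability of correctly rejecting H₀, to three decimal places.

Power ≈ 0.929

Noncentrality parameter: δ = d·√(n/2) = 0.83 × √(22/2) = 2.7528
One-sided α = 0.1 → critical value z_{0.1} = 1.282.
Power = P(Z > 1.282 − δ) = Φ(1.471) = 0.9294.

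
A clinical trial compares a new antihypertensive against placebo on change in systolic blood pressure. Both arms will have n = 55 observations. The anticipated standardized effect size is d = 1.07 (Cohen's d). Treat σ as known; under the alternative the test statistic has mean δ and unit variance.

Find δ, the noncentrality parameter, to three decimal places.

The noncentrality parameter scales effect size by the design's sample-size factor: δ = d·√(n/2) = 1.07 × √(55/2) = 5.6111

δ ≈ 5.611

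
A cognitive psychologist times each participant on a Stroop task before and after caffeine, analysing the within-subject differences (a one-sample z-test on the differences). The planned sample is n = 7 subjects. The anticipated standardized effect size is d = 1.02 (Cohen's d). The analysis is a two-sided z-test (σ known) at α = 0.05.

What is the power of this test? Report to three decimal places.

Noncentrality parameter: δ = d·√n = 1.02 × √7 = 2.6987
Critical value for a two-sided test at α = 0.05: z_{α/2} = 1.960.
Power = Φ(δ − 1.960) + Φ(−δ − 1.960) = Φ(0.739) + Φ(-4.659) = 0.7700 + 0.0000 = 0.7700.

Power ≈ 0.770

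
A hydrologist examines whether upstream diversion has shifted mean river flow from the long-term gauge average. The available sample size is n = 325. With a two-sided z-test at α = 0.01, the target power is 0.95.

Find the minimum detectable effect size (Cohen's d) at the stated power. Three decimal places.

d ≈ 0.234

Required noncentrality: δ = z_{0.005} + z_{0.05} = 2.576 + 1.645 = 4.221.
(The second rejection-region term Φ(−δ − z_{α/2}) is negligible and dropped.)
δ = d·√n ⇒ d = δ/√n = 4.221/√325 = 0.2341.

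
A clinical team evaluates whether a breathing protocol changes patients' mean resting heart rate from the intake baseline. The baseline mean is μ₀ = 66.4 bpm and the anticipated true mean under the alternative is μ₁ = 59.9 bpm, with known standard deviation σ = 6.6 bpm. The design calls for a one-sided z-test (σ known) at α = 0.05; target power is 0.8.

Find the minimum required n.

n = 7

Standardized effect: d = |μ₁ − μ₀| / σ = |59.9 − 66.4| / 6.6 = 0.9848
Set Φ(δ − 1.645) = 0.8; then δ − 1.645 = Φ⁻¹(0.8) = 0.842, giving δ = 2.486.
δ = d·√n ⇒ n = (δ/d)² = (2.486 / 0.9848)² = 6.37.
Rounding up, n = 7.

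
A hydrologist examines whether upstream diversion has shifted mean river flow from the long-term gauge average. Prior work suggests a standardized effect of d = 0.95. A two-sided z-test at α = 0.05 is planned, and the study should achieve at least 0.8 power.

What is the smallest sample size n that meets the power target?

For power 0.8 need Φ(δ − z_{0.025}) = 0.8, so δ = z_{0.025} + z_{0.20} = 1.960 + 0.842 = 2.802.
(Ignoring the negligible lower-tail rejection probability gives the usual closed-form inversion.)
δ = d·√n ⇒ n = (δ/d)² = (2.802 / 0.95)² = 8.70.
Round up to the next whole unit.

n = 9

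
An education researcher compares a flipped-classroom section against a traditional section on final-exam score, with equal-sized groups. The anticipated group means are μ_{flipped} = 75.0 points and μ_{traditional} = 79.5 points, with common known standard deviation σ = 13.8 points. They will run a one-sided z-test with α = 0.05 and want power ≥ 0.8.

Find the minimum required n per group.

n = 117 per group

Standardized effect: d = |μ_{flipped} − μ_{traditional}| / σ = |75.0 − 79.5| / 13.8 = 0.3261
Set Φ(δ − 1.645) = 0.8; then δ − 1.645 = Φ⁻¹(0.8) = 0.842, giving δ = 2.486.
δ = d·√(n/2) ⇒ n = 2(δ/d)² = 2 × (2.486 / 0.3261)² = 116.29.
Rounding up, n = 117 per group.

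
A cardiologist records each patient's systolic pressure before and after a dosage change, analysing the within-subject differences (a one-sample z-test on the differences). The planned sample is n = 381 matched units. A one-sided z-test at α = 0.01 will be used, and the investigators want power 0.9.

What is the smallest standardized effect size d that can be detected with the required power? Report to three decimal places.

Need Φ(δ − 2.326) = 0.9, so δ = 2.326 + 1.282 = 3.608.
δ = d·√n ⇒ d = δ/√n = 3.608/√381 = 0.1848.

d ≈ 0.185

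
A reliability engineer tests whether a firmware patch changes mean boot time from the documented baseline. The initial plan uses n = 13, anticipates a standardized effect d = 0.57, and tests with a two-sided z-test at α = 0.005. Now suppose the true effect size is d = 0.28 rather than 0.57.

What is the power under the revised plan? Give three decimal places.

Power ≈ 0.036

With d = 0.28: δ = d·√n = 0.28 × √13 = 1.0096. Critical value z_{0.0025} = 2.807.
Revised power = Φ(δ − 2.807) + Φ(−δ − 2.807) = Φ(-1.797) + Φ(-3.817) = 0.0361 + 0.0001 = 0.0362.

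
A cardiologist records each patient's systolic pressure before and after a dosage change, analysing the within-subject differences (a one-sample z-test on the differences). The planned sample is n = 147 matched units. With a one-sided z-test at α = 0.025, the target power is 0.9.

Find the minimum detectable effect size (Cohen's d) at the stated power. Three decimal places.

Need Φ(δ − 1.960) = 0.9, so δ = 1.960 + 1.282 = 3.242.
δ = d·√n ⇒ d = δ/√n = 3.242/√147 = 0.2674.

d ≈ 0.267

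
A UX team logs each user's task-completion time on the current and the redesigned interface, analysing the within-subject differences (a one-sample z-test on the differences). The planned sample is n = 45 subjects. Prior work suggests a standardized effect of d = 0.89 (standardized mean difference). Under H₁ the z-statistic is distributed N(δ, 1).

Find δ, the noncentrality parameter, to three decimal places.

δ ≈ 5.970

The noncentrality parameter scales effect size by the design's sample-size factor: δ = d·√n = 0.89 × √45 = 5.9703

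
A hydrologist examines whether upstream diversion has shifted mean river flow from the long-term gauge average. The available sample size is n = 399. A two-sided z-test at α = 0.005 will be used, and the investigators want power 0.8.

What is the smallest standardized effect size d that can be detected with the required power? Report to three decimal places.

Required noncentrality: δ = z_{0.0025} + z_{0.20} = 2.807 + 0.842 = 3.649.
(The second rejection-region term Φ(−δ − z_{α/2}) is negligible and dropped.)
δ = d·√n ⇒ d = δ/√n = 3.649/√399 = 0.1827.

d ≈ 0.183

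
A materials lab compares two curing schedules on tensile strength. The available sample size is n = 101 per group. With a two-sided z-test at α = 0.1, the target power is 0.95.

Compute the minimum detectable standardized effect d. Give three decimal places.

Need Φ(δ − 1.645) = 0.95, so δ = 1.645 + 1.645 = 3.290.
(Lower-tail contribution to power is negligible for δ > 0.)
δ = d·√(n/2) ⇒ d = δ/√(n/2) = 3.290/√(101/2) = 0.4629.

d ≈ 0.463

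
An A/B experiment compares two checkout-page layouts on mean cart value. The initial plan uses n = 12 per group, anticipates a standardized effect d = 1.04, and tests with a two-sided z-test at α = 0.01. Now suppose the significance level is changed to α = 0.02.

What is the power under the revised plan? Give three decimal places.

δ = d·√(n/2) = 1.04 × √(12/2) = 2.5475 (unchanged). New critical value: z_{0.01} = 2.326.
Revised power = Φ(δ − 2.326) + Φ(−δ − 2.326) = Φ(0.221) + Φ(-4.874) = 0.5875 + 0.0000 = 0.5875.

Power ≈ 0.588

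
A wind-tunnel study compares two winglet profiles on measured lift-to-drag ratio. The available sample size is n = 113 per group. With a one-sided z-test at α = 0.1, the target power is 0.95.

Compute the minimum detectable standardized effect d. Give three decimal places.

Need Φ(δ − 1.282) = 0.95, so δ = 1.282 + 1.645 = 2.926.
δ = d·√(n/2) ⇒ d = δ/√(n/2) = 2.926/√(113/2) = 0.3893.

d ≈ 0.389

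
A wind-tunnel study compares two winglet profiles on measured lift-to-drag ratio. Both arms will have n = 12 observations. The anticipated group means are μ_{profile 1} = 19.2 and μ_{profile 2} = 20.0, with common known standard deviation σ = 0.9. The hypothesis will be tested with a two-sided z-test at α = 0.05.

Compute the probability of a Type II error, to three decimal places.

β ≈ 0.414

Standardized effect: d = |μ_{profile 1} − μ_{profile 2}| / σ = |19.2 − 20.0| / 0.9 = 0.8889
Noncentrality parameter: δ = d·√(n/2) = 0.8889 × √(12/2) = 2.1773
Two-sided α = 0.05 → critical value z_{0.025} = 1.960.
Power = Φ(δ − 1.960) + Φ(−δ − 1.960) = Φ(0.217) + Φ(-4.137) = 0.5860 + 0.0000 = 0.5861.
Type II error: β = 1 − power = 1 − 0.5861 = 0.4139.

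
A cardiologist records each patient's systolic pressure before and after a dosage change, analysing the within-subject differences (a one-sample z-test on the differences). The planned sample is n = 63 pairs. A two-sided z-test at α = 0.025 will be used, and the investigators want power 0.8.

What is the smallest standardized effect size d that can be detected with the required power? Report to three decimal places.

Need Φ(δ − 2.241) = 0.8, so δ = 2.241 + 0.842 = 3.083.
(Lower-tail contribution to power is negligible for δ > 0.)
δ = d·√n ⇒ d = δ/√n = 3.083/√63 = 0.3884.

d ≈ 0.388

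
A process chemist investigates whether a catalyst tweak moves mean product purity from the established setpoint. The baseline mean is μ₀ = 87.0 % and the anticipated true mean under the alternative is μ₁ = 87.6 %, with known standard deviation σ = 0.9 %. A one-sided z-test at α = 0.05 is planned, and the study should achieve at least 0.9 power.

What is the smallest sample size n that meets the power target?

n = 20

Standardized effect: d = |μ₁ − μ₀| / σ = |87.6 − 87.0| / 0.9 = 0.6667
Set Φ(δ − 1.645) = 0.9; then δ − 1.645 = Φ⁻¹(0.9) = 1.282, giving δ = 2.926.
δ = d·√n ⇒ n = (δ/d)² = (2.926 / 0.6667)² = 19.27.
Round up to the next whole unit.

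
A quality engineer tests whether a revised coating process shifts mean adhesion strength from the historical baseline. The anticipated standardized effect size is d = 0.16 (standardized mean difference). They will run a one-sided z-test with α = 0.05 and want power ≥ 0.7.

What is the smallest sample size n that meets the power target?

For power 0.7 need Φ(δ − z_{0.05}) = 0.7, so δ = z_{0.05} + z_{0.30} = 1.645 + 0.524 = 2.169.
δ = d·√n ⇒ n = (δ/d)² = (2.169 / 0.16)² = 183.81.
Round up to the next whole unit.

n = 184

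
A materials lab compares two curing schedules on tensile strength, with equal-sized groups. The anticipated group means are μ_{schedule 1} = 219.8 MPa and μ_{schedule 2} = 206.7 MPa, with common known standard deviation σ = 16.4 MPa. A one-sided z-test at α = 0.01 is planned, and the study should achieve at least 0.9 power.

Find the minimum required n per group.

n = 41 per group

Standardized effect: d = |μ_{schedule 1} − μ_{schedule 2}| / σ = |219.8 − 206.7| / 16.4 = 0.7988
Set Φ(δ − 2.326) = 0.9; then δ − 2.326 = Φ⁻¹(0.9) = 1.282, giving δ = 3.608.
δ = d·√(n/2) ⇒ n = 2(δ/d)² = 2 × (3.608 / 0.7988)² = 40.80.
Round up to the next whole unit.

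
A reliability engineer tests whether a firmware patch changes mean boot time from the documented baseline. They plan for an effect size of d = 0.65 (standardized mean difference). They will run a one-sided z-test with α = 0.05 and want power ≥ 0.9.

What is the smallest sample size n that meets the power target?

n = 21

Set Φ(δ − 1.645) = 0.9; then δ − 1.645 = Φ⁻¹(0.9) = 1.282, giving δ = 2.926.
δ = d·√n ⇒ n = (δ/d)² = (2.926 / 0.65)² = 20.27.
Rounding up, n = 21.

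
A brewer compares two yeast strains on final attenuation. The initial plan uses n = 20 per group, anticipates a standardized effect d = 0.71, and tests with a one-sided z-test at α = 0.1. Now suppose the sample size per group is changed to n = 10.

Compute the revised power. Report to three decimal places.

With n = 10 per group: δ = d·√(n/2) = 0.71 × √(10/2) = 1.5876. Critical value z_{0.1} = 1.282.
Revised power = P(Z > 1.282 − δ) = Φ(0.306) = 0.6202.

Power ≈ 0.620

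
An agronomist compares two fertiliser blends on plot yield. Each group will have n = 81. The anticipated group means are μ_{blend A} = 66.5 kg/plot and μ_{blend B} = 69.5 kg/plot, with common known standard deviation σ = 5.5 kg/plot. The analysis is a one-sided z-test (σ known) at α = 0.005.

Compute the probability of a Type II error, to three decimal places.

β ≈ 0.185

Standardized effect: d = |μ_{blend A} − μ_{blend B}| / σ = |66.5 − 69.5| / 5.5 = 0.5455
Noncentrality parameter: δ = d·√(n/2) = 0.5455 × √(81/2) = 3.4713
Critical value for a one-sided test at α = 0.005: z_α = 2.576.
Power = Φ(δ − 2.576) = Φ(0.895) = 0.8147.
Type II error: β = 1 − power = 1 − 0.8147 = 0.1853.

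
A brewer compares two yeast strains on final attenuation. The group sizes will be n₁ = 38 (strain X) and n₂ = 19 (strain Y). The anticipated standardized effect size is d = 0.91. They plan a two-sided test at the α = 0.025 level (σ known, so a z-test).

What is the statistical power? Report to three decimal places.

Power ≈ 0.841

Noncentrality parameter: δ = d / √(1/n₁ + 1/n₂) = 0.91 / √(1/38 + 1/19) = 3.2387
Two-sided α = 0.025 → critical value z_{0.0125} = 2.241.
Power = Φ(δ − 2.241) + Φ(−δ − 2.241) = Φ(0.997) + Φ(-5.480) = 0.8407 + 0.0000 = 0.8407.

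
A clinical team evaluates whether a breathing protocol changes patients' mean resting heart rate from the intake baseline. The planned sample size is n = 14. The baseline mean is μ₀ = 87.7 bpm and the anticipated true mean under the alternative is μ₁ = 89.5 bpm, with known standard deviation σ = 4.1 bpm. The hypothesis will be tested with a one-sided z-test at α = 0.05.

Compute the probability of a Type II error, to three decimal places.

β ≈ 0.501

Standardized effect: d = |μ₁ − μ₀| / σ = |89.5 − 87.7| / 4.1 = 0.4390
Noncentrality parameter: δ = d·√n = 0.4390 × √14 = 1.6427
One-sided α = 0.05 → critical value z_{0.05} = 1.645.
Power = P(Z > 1.645 − δ) = Φ(-0.002) = 0.4991.
Type II error: β = 1 − power = 1 − 0.4991 = 0.5009.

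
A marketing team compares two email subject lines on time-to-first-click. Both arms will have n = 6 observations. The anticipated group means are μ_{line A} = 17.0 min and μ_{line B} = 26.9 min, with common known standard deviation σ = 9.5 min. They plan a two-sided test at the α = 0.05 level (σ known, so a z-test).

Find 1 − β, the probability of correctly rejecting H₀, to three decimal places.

Standardized effect: d = |μ_{line A} − μ_{line B}| / σ = |17.0 − 26.9| / 9.5 = 1.0421
Noncentrality parameter: δ = d·√(n/2) = 1.0421 × √(6/2) = 1.8050
Two-sided α = 0.05 → critical value z_{0.025} = 1.960.
Power = Φ(δ − 1.960) + Φ(−δ − 1.960) = Φ(-0.155) + Φ(-3.765) = 0.4384 + 0.0001 = 0.4385.

Power ≈ 0.438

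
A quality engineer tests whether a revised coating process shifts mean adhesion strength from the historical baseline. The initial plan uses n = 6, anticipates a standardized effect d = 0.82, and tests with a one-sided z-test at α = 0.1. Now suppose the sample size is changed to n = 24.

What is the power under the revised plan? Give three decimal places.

With n = 24: δ = d·√n = 0.82 × √24 = 4.0172. Critical value z_{0.1} = 1.282.
Revised power = Φ(δ − 1.282) = Φ(2.736) = 0.9969.

Power ≈ 0.997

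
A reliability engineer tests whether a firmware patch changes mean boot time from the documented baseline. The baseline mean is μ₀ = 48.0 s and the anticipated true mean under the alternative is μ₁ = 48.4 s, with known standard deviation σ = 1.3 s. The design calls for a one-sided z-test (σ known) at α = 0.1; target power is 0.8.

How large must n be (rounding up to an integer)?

Standardized effect: d = |μ₁ − μ₀| / σ = |48.4 − 48.0| / 1.3 = 0.3077
For power 0.8 need Φ(δ − z_{0.1}) = 0.8, so δ = z_{0.1} + z_{0.20} = 1.282 + 0.842 = 2.123.
δ = d·√n ⇒ n = (δ/d)² = (2.123 / 0.3077)² = 47.61.
Round up to the next whole unit.

n = 48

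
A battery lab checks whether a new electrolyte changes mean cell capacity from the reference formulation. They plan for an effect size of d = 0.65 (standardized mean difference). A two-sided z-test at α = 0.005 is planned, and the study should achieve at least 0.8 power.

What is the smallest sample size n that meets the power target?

Set Φ(δ − 2.807) = 0.8; then δ − 2.807 = Φ⁻¹(0.8) = 0.842, giving δ = 3.649.
(For δ > 0 the lower-tail rejection region contributes negligibly to power, so the one-term inversion is standard.)
δ = d·√n ⇒ n = (δ/d)² = (3.649 / 0.65)² = 31.51.
Round up to the next whole unit.

n = 32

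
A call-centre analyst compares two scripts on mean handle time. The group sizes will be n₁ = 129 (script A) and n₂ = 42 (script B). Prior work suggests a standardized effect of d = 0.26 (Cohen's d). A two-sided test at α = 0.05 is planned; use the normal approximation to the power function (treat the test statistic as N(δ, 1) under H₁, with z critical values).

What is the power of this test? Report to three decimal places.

Noncentrality parameter: δ = d / √(1/n₁ + 1/n₂) = 0.26 / √(1/129 + 1/42) = 1.4635
Two-sided α = 0.05 → critical value z_{0.025} = 1.960.
Power = Φ(δ − 1.960) + Φ(−δ − 1.960) = Φ(-0.496) + Φ(-3.423) = 0.3098 + 0.0003 = 0.3101.

Power ≈ 0.310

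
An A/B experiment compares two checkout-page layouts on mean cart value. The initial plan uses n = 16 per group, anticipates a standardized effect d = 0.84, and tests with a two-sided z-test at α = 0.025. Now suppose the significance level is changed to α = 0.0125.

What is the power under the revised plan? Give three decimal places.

δ = d·√(n/2) = 0.84 × √(16/2) = 2.3759 (unchanged). New critical value: z_{0.0063} = 2.498.
Revised power = Φ(δ − 2.498) + Φ(−δ − 2.498) = Φ(-0.122) + Φ(-4.874) = 0.4515 + 0.0000 = 0.4515.

Power ≈ 0.452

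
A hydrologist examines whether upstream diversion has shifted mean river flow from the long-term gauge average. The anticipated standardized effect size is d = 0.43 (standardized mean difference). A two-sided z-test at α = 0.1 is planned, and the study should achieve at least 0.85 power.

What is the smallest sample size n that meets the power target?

Set Φ(δ − 1.645) = 0.85; then δ − 1.645 = Φ⁻¹(0.85) = 1.036, giving δ = 2.681.
(The Φ(−δ − z_{α/2}) term is vanishingly small for δ > 0 and is dropped in the standard sample-size formula.)
δ = d·√n ⇒ n = (δ/d)² = (2.681 / 0.43)² = 38.88.
Rounding up, n = 39.

n = 39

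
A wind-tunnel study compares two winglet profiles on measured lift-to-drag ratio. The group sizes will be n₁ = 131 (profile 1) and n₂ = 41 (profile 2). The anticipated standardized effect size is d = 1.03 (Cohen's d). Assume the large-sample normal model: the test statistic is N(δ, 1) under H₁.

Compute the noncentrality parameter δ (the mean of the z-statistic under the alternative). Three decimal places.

The noncentrality parameter scales effect size by the design's sample-size factor: δ = d / √(1/n₁ + 1/n₂) = 1.03 / √(1/131 + 1/41) = 5.7557

δ ≈ 5.756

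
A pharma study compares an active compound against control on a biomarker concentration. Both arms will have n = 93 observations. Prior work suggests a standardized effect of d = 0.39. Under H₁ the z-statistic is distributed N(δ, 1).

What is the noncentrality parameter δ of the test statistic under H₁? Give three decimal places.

The noncentrality parameter scales effect size by the design's sample-size factor: δ = d·√(n/2) = 0.39 × √(93/2) = 2.6594

δ ≈ 2.659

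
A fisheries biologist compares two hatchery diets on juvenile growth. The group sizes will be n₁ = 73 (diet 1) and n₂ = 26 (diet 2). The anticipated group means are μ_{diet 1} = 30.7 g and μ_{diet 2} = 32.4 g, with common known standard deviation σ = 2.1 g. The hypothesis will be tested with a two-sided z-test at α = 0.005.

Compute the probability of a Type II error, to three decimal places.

Standardized effect: d = |μ_{diet 1} − μ_{diet 2}| / σ = |30.7 − 32.4| / 2.1 = 0.8095
Noncentrality parameter: δ = d / √(1/n₁ + 1/n₂) = 0.8095 / √(1/73 + 1/26) = 3.5445
Two-sided α = 0.005 → critical value z_{0.0025} = 2.807.
Power = Φ(δ − 2.807) + Φ(−δ − 2.807) = Φ(0.738) + Φ(-6.352) = 0.7696 + 0.0000 = 0.7696.
Type II error: β = 1 − power = 1 − 0.7696 = 0.2304.

β ≈ 0.230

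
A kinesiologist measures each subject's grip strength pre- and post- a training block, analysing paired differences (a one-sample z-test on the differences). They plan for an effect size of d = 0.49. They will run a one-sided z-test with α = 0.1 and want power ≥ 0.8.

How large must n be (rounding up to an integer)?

For power 0.8 need Φ(δ − z_{0.1}) = 0.8, so δ = z_{0.1} + z_{0.20} = 1.282 + 0.842 = 2.123.
δ = d·√n ⇒ n = (δ/d)² = (2.123 / 0.49)² = 18.77.
Rounding up, n = 19.

n = 19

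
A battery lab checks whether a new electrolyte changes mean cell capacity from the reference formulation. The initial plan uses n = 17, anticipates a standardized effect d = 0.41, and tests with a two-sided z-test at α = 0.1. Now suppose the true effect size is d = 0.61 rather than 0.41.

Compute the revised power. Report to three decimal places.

Power ≈ 0.808

With d = 0.61: δ = d·√n = 0.61 × √17 = 2.5151. Critical value z_{0.05} = 1.645.
Revised power = Φ(δ − 1.645) + Φ(−δ − 1.645) = Φ(0.870) + Φ(-4.160) = 0.8079 + 0.0000 = 0.8079.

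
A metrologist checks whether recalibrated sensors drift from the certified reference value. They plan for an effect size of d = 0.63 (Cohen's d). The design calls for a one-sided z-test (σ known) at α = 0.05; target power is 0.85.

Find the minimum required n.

n = 19

For power 0.85 need Φ(δ − z_{0.05}) = 0.85, so δ = z_{0.05} + z_{0.15} = 1.645 + 1.036 = 2.681.
δ = d·√n ⇒ n = (δ/d)² = (2.681 / 0.63)² = 18.11.
Round up to the next whole unit.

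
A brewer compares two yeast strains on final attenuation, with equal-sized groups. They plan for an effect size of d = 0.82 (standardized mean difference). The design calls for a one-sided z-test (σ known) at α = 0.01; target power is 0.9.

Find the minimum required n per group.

Set Φ(δ − 2.326) = 0.9; then δ − 2.326 = Φ⁻¹(0.9) = 1.282, giving δ = 3.608.
δ = d·√(n/2) ⇒ n = 2(δ/d)² = 2 × (3.608 / 0.82)² = 38.72.
Rounding up, n = 39 per group.

n = 39 per group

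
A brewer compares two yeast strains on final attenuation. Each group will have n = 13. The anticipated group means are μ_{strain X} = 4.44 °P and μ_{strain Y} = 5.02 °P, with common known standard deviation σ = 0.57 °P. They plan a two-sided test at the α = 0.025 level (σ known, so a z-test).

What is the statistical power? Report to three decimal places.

Standardized effect: d = |μ_{strain X} − μ_{strain Y}| / σ = |4.44 − 5.02| / 0.57 = 1.0175
Noncentrality parameter: λ = d·√(n/2) = 1.0175 × √(13/2) = 2.5942
Two-sided α = 0.025 → critical value z_{0.0125} = 2.241.
Power = Φ(λ − 2.241) + Φ(−λ − 2.241) = Φ(0.353) + Φ(-4.836) = 0.6379 + 0.0000 = 0.6379.

Power ≈ 0.638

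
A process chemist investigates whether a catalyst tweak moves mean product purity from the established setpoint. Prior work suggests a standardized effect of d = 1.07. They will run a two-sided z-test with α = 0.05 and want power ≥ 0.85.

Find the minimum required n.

n = 8

Set Φ(δ − 1.960) = 0.85; then δ − 1.960 = Φ⁻¹(0.85) = 1.036, giving δ = 2.996.
(For δ > 0 the lower-tail rejection region contributes negligibly to power, so the one-term inversion is standard.)
δ = d·√n ⇒ n = (δ/d)² = (2.996 / 1.07)² = 7.84.
Rounding up, n = 8.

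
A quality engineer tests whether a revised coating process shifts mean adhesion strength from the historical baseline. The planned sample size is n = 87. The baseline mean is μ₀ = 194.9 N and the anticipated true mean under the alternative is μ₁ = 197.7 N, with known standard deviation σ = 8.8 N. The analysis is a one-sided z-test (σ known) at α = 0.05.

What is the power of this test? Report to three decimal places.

Power ≈ 0.907

Standardized effect: d = |μ₁ − μ₀| / σ = |197.7 − 194.9| / 8.8 = 0.3182
Noncentrality parameter: δ = d·√n = 0.3182 × √87 = 2.9678
One-sided α = 0.05 → critical value z_{0.05} = 1.645.
Power = P(Z > 1.645 − δ) = Φ(1.323) = 0.9071.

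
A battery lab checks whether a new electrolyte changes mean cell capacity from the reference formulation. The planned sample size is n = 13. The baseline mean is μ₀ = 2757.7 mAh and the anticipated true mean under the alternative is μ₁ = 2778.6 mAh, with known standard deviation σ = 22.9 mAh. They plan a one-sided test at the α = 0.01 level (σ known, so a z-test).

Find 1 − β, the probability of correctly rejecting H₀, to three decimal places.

Power ≈ 0.833

Standardized effect: d = |μ₁ − μ₀| / σ = |2778.6 − 2757.7| / 22.9 = 0.9127
Noncentrality parameter: δ = d·√n = 0.9127 × √13 = 3.2907
Critical value for a one-sided test at α = 0.01: z_α = 2.326.
Power = Φ(δ − 2.326) = Φ(0.964) = 0.8326.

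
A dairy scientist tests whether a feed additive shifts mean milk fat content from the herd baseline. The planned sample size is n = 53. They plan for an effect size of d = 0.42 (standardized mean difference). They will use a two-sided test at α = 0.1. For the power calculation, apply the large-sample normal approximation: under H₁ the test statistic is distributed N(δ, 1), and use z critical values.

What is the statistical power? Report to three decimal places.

Power ≈ 0.921

Noncentrality parameter: δ = d·√n = 0.42 × √53 = 3.0576
Critical value for a two-sided test at α = 0.1: z_{α/2} = 1.645.
Power = Φ(δ − 1.645) + Φ(−δ − 1.645) = Φ(1.413) + Φ(-4.702) = 0.9211 + 0.0000 = 0.9211.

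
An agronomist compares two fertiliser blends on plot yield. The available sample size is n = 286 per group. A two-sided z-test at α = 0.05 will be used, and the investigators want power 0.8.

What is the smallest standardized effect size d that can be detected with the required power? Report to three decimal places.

Required noncentrality: δ = z_{0.025} + z_{0.20} = 1.960 + 0.842 = 2.802.
(The second rejection-region term Φ(−δ − z_{α/2}) is negligible and dropped.)
δ = d·√(n/2) ⇒ d = δ/√(n/2) = 2.802/√(286/2) = 0.2343.

d ≈ 0.234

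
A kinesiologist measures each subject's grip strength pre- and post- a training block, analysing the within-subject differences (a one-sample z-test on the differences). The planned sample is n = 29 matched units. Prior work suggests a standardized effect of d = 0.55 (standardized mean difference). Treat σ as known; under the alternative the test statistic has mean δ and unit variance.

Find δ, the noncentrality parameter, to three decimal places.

δ ≈ 2.962

The noncentrality parameter scales effect size by the design's sample-size factor: δ = d·√n = 0.55 × √29 = 2.9618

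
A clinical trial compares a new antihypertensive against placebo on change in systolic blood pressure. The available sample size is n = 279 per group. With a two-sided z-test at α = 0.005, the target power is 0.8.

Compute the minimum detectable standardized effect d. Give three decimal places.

d ≈ 0.309

Need Φ(δ − 2.807) = 0.8, so δ = 2.807 + 0.842 = 3.649.
(The second rejection-region term Φ(−δ − z_{α/2}) is negligible and dropped.)
δ = d·√(n/2) ⇒ d = δ/√(n/2) = 3.649/√(279/2) = 0.3089.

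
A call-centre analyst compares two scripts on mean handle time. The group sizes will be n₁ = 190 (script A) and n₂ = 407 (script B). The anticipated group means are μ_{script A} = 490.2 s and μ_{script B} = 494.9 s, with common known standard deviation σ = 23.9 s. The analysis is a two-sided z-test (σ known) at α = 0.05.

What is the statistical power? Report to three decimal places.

Power ≈ 0.610

Standardized effect: d = |μ_{script A} − μ_{script B}| / σ = |490.2 − 494.9| / 23.9 = 0.1967
Noncentrality parameter: δ = d / √(1/n₁ + 1/n₂) = 0.1967 / √(1/190 + 1/407) = 2.2381
Critical value for a two-sided test at α = 0.05: z_{α/2} = 1.960.
Power = Φ(δ − 1.960) + Φ(−δ − 1.960) = Φ(0.278) + Φ(-4.198) = 0.6096 + 0.0000 = 0.6096.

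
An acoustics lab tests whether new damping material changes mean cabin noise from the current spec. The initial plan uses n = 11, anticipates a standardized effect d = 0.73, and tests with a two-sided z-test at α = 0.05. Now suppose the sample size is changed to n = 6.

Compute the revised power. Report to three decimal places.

Power ≈ 0.432

With n = 6: δ = d·√n = 0.73 × √6 = 1.7881. Critical value z_{0.025} = 1.960.
Revised power = Φ(δ − 1.960) + Φ(−δ − 1.960) = Φ(-0.172) + Φ(-3.748) = 0.4318 + 0.0001 = 0.4319.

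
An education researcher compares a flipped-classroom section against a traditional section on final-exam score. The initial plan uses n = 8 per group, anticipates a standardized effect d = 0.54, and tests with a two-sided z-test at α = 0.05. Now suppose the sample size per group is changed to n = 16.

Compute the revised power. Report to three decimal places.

With n = 16 per group: δ = d·√(n/2) = 0.54 × √(16/2) = 1.5274. Critical value z_{0.025} = 1.960.
Revised power = Φ(δ − 1.960) + Φ(−δ − 1.960) = Φ(-0.433) + Φ(-3.487) = 0.3326 + 0.0002 = 0.3329.

Power ≈ 0.333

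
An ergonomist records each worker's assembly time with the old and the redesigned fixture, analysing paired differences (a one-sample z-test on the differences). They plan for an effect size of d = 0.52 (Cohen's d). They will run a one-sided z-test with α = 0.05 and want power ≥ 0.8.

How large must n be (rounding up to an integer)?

Set Φ(δ − 1.645) = 0.8; then δ − 1.645 = Φ⁻¹(0.8) = 0.842, giving δ = 2.486.
δ = d·√n ⇒ n = (δ/d)² = (2.486 / 0.52)² = 22.86.
Round up to the next whole unit.

n = 23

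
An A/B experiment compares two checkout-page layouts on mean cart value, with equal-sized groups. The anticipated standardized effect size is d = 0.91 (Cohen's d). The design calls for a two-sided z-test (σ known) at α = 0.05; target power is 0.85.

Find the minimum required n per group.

n = 22 per group

Set Φ(δ − 1.960) = 0.85; then δ − 1.960 = Φ⁻¹(0.85) = 1.036, giving δ = 2.996.
(For δ > 0 the lower-tail rejection region contributes negligibly to power, so the one-term inversion is standard.)
δ = d·√(n/2) ⇒ n = 2(δ/d)² = 2 × (2.996 / 0.91)² = 21.68.
Rounding up, n = 22 per group.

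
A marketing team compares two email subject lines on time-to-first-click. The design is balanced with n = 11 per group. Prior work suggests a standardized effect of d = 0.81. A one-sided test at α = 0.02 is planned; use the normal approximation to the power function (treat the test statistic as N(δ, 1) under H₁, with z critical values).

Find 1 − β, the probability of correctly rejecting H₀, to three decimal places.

Power ≈ 0.439

Noncentrality parameter: δ = d·√(n/2) = 0.81 × √(11/2) = 1.8996
Critical value for a one-sided test at α = 0.02: z_α = 2.054.
Power = Φ(δ − 2.054) = Φ(-0.154) = 0.4388.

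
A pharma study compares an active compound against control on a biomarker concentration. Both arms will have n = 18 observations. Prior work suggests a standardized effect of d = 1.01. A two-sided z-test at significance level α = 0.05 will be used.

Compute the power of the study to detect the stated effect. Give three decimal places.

Power ≈ 0.858

Noncentrality parameter: δ = d·√(n/2) = 1.01 × √(18/2) = 3.0300
Two-sided α = 0.05 → critical value z_{0.025} = 1.960.
Power = Φ(δ − 1.960) + Φ(−δ − 1.960) = Φ(1.070) + Φ(-4.990) = 0.8577 + 0.0000 = 0.8577.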